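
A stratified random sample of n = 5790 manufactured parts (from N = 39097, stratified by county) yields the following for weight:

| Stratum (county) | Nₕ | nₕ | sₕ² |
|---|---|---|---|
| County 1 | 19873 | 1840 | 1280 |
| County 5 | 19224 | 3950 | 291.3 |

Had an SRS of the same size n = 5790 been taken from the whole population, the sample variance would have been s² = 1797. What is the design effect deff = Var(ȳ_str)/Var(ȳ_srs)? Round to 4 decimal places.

Var(ȳ_str) = Σ Wₕ²(1−fₕ)sₕ²/nₕ with Wₕ = Nₕ/39097:
  County 1: (19873/39097)²·(1−1840/19873)·1280/1840 = 0.16309352
  County 5: (19224/39097)²·(1−3950/19224)·291.3/3950 = 0.01416619
  → Var(ȳ_str) = 0.17725971.
Var(ȳ_srs) = (1 − 5790/39097)·1797/5790 = 0.26440009.
deff = 0.17725971 / 0.26440009 = 0.6704.

0.6704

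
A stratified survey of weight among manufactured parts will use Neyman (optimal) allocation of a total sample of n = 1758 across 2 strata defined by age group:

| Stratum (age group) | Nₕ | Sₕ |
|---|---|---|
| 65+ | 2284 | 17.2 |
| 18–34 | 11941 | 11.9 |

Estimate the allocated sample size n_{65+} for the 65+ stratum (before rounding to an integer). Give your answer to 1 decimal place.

380.8

Neyman allocation: nₕ = n·NₕSₕ / Σⱼ NⱼSⱼ.
Σ NⱼSⱼ = 2284·17.2 + 11941·11.9 = 181382.7.
n_{65+} = 1758·2284·17.2 / 181382.7 = 380.8.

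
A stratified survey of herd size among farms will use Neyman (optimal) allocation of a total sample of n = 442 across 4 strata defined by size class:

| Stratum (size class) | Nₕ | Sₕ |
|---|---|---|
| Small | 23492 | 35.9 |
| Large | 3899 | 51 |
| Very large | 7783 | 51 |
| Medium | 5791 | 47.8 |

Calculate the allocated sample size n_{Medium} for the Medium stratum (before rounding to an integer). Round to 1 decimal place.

71.3

Neyman allocation: nₕ = n·NₕSₕ / Σⱼ NⱼSⱼ.
Σ NⱼSⱼ = 23492·35.9 + 3899·51 + 7783·51 + 5791·47.8 = 1.7159546 × 10^6.
n_{Medium} = 442·5791·47.8 / (1.7159546 × 10^6) = 71.3.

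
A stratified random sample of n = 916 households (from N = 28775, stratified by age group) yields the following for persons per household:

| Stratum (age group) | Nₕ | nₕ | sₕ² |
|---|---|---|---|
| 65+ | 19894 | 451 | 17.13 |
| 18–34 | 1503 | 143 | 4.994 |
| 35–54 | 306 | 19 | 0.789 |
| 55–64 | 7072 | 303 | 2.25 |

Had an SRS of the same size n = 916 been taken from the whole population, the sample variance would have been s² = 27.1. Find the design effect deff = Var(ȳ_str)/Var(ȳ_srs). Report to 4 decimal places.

0.6376

Var(ȳ_str) = Σ Wₕ²(1−fₕ)sₕ²/nₕ with Wₕ = Nₕ/28775:
  65+: (19894/28775)²·(1−451/19894)·17.13/451 = 0.017743347
  18–34: (1503/28775)²·(1−143/1503)·4.994/143 = 8.6214383 × 10^-5
  35–54: (306/28775)²·(1−19/306)·0.789/19 = 4.4044944 × 10^-6
  55–64: (7072/28775)²·(1−303/7072)·2.25/303 = 4.2931493 × 10^-4
  → Var(ȳ_str) = 0.018263281.
Var(ȳ_srs) = (1 − 916/28775)·27.1/916 = 0.028643363.
deff = 0.018263281 / 0.028643363 = 0.6376.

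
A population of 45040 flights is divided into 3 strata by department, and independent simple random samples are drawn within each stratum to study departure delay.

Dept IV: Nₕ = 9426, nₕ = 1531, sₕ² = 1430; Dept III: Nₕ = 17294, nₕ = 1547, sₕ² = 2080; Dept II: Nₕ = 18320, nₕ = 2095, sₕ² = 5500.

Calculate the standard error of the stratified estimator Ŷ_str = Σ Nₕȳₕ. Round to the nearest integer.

34871

Var(Ŷ_str) = Σₕ Nₕ²(1 − fₕ)sₕ²/nₕ.
Dept IV: 9426²·(1 − 1531/9426)·1430/1531 = 6.95089 × 10^7.
Dept III: 17294²·(1 − 1547/17294)·2080/1547 = 3.6615613 × 10^8.
Dept II: 18320²·(1 − 2095/18320)·5500/2095 = 7.8034893 × 10^8.
Sum = 1.216014 × 10^9.
SE = √(1.216014 × 10^9) = 34871.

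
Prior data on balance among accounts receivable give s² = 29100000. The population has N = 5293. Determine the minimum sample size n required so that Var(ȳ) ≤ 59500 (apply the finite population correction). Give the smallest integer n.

448

Without fpc, n₀ = s²/D = 29100000/59500 = 489.0756.
With fpc, (1 − n/N)·s²/n ≤ D requires n ≥ n₀/(1 + n₀/N) = 489.0756/(1 + 489.0756/5293) = 447.7072.
Rounding up, n = 448.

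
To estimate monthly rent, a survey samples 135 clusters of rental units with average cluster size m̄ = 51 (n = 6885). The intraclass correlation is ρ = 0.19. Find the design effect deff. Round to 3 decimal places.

10.500

deff = 1 + (51 − 1)·0.19 = 1 + 9.5 = 10.5.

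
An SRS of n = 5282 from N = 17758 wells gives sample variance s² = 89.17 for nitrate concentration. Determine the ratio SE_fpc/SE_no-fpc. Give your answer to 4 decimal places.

0.8382

f = n/N = 5282/17758 = 0.29744341.
SE_no-fpc = √(s²/n) = 0.12993022; SE_fpc = √((1−f)s²/n) = 0.10890576.
Ratio = √(1−f) = 0.83818649.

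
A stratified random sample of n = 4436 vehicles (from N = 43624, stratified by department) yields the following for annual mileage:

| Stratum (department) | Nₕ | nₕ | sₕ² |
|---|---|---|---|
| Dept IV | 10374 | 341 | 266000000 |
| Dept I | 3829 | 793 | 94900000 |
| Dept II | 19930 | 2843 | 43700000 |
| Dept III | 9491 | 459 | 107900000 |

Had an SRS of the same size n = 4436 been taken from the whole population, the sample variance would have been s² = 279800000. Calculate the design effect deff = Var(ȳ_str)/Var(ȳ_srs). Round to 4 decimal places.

1.0013

Var(ȳ_str) = Σ Wₕ²(1−fₕ)sₕ²/nₕ with Wₕ = Nₕ/43624:
  Dept IV: (10374/43624)²·(1−341/10374)·266000000/341 = 42663.192
  Dept I: (3829/43624)²·(1−793/3829)·94900000/793 = 731.01988
  Dept II: (19930/43624)²·(1−2843/19930)·43700000/2843 = 2750.5955
  Dept III: (9491/43624)²·(1−459/9491)·107900000/459 = 10588.969
  → Var(ȳ_str) = 56733.776.
Var(ȳ_srs) = (1 − 4436/43624)·279800000/4436 = 56660.942.
deff = 56733.776 / 56660.942 = 1.0013.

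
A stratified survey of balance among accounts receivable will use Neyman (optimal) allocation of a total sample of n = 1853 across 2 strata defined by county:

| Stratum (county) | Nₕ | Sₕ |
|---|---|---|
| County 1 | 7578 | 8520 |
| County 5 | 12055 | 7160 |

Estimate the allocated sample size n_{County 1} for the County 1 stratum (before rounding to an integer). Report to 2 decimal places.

792.94

Neyman allocation: nₕ = n·NₕSₕ / Σⱼ NⱼSⱼ.
Σ NⱼSⱼ = 7578·8520 + 12055·7160 = 1.5087836 × 10^8.
n_{County 1} = 1853·7578·8520 / (1.5087836 × 10^8) = 792.94.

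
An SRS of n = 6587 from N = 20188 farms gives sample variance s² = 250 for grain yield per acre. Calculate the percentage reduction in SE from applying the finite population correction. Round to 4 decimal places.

17.9197

f = n/N = 6587/20188 = 0.32628294.
SE_no-fpc = √(s²/n) = 0.1948167; SE_fpc = √((1−f)s²/n) = 0.15990607.
Ratio = √(1−f) = 0.82080269. Reduction = 100·(1 − 0.82080269) = 17.9197%.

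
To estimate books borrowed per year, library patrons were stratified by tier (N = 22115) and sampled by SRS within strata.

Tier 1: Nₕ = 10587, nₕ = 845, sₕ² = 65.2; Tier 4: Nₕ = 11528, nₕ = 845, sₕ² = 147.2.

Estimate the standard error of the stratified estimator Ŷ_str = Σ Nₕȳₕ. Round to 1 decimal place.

5423.3

Var(Ŷ_str) = Σₕ Nₕ²(1 − fₕ)sₕ²/nₕ.
Tier 1: 10587²·(1 − 845/10587)·65.2/845 = 7.9581464 × 10^6.
Tier 4: 11528²·(1 − 845/11528)·147.2/845 = 2.1453507 × 10^7.
Sum = 2.9411653 × 10^7.
SE = √(2.9411653 × 10^7) = 5423.3.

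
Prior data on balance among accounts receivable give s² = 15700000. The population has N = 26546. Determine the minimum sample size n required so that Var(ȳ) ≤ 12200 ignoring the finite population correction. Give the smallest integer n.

1287

Without fpc, n₀ = s²/D = 15700000/12200 = 1286.8852.
Rounding up, n = 1287.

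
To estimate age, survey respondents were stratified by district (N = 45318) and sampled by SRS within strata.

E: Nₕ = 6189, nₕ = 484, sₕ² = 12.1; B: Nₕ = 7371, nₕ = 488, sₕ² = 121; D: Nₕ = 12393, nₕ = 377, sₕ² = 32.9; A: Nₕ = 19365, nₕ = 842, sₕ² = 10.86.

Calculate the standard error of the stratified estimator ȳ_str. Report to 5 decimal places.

0.12303

Var(ȳ_str) = Σₕ Wₕ²(1 − fₕ)sₕ²/nₕ with Wₕ = Nₕ/N, N = 45318.
E: Wₕ = 0.13656825; term = 0.13656825²·(1 − 0.07820326)·12.1/484 = 4.2980817 × 10^-4.
B: Wₕ = 0.16265060; term = 0.16265060²·(1 − 0.06620540)·121/488 = 0.0061253126.
D: Wₕ = 0.27346750; term = 0.27346750²·(1 − 0.03042040)·32.9/377 = 0.006327752.
A: Wₕ = 0.42731365; term = 0.42731365²·(1 − 0.04348051)·10.86/842 = 0.002252709.
Sum = 0.015135582.
SE = √(0.015135582) = 0.12303.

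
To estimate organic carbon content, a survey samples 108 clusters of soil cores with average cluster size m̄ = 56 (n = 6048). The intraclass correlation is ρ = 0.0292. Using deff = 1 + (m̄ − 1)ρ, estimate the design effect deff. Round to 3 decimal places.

2.606

deff = 1 + (56 − 1)·0.0292 = 1 + 1.606 = 2.606.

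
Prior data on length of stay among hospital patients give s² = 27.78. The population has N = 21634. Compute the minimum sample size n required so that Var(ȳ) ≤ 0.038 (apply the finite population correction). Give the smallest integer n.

708

Without fpc, n₀ = s²/D = 27.78/0.038 = 731.0526.
With fpc, (1 − n/N)·s²/n ≤ D requires n ≥ n₀/(1 + n₀/N) = 731.0526/(1 + 731.0526/21634) = 707.1565.
Rounding up, n = 708.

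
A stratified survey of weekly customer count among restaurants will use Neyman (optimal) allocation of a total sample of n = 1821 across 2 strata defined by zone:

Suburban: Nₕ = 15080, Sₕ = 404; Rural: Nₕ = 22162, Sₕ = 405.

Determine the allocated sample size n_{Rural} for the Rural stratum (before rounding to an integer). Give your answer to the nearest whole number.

1085

Neyman allocation: nₕ = n·NₕSₕ / Σⱼ NⱼSⱼ.
Σ NⱼSⱼ = 15080·404 + 22162·405 = 1.506793 × 10^7.
n_{Rural} = 1821·22162·405 / (1.506793 × 10^7) = 1085.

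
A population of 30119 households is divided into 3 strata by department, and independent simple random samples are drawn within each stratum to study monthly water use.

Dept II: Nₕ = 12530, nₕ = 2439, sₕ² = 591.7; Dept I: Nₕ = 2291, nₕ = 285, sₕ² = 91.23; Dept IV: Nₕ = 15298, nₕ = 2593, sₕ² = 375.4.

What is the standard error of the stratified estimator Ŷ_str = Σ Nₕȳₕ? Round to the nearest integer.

Var(Ŷ_str) = Σₕ Nₕ²(1 − fₕ)sₕ²/nₕ.
Dept II: 12530²·(1 − 2439/12530)·591.7/2439 = 3.0674327 × 10^7.
Dept I: 2291²·(1 − 285/2291)·91.23/285 = 1.4711225 × 10^6.
Dept IV: 15298²·(1 − 2593/15298)·375.4/2593 = 2.8138509 × 10^7.
Sum = 6.0283959 × 10^7.
SE = √(6.0283959 × 10^7) = 7764.

7764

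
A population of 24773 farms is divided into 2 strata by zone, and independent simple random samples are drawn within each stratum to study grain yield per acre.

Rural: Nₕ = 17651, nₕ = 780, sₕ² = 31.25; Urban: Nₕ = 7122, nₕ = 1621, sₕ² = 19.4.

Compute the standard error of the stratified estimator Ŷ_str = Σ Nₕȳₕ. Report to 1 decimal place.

Var(Ŷ_str) = Σₕ Nₕ²(1 − fₕ)sₕ²/nₕ.
Rural: 17651²·(1 − 780/17651)·31.25/780 = 1.193069 × 10^7.
Urban: 7122²·(1 − 1621/7122)·19.4/1621 = 468880.67.
Sum = 1.2399571 × 10^7.
SE = √(1.2399571 × 10^7) = 3521.3.

3521.3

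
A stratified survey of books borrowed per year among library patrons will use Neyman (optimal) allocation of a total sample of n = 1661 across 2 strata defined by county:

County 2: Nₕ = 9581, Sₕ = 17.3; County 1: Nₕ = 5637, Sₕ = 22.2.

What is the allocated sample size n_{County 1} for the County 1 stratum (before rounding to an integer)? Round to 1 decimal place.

Neyman allocation: nₕ = n·NₕSₕ / Σⱼ NⱼSⱼ.
Σ NⱼSⱼ = 9581·17.3 + 5637·22.2 = 290892.7.
n_{County 1} = 1661·5637·22.2 / 290892.7 = 714.6.

714.6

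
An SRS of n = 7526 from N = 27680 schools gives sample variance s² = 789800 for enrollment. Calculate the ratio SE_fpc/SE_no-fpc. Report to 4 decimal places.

0.8533

f = n/N = 7526/27680 = 0.27189306.
SE_no-fpc = √(s²/n) = 10.244162; SE_fpc = √((1−f)s²/n) = 8.7412601.
Ratio = √(1−f) = 0.85329182.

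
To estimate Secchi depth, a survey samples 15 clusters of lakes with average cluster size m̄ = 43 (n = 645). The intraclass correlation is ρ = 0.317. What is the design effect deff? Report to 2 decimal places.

deff = 1 + (43 − 1)·0.317 = 1 + 13.314 = 14.314.

14.31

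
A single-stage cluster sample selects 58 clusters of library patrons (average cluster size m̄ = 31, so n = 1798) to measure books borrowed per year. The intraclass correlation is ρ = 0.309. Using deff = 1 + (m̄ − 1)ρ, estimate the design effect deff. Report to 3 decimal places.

10.270

deff = 1 + (31 − 1)·0.309 = 1 + 9.27 = 10.27.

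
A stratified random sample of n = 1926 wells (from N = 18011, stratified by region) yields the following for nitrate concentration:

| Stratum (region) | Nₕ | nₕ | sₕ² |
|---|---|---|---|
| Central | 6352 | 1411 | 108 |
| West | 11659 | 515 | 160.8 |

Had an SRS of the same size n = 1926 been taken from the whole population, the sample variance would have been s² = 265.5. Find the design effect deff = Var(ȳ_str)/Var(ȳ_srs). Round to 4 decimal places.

1.0760

Var(ȳ_str) = Σ Wₕ²(1−fₕ)sₕ²/nₕ with Wₕ = Nₕ/18011:
  Central: (6352/18011)²·(1−1411/6352)·108/1411 = 0.0074053644
  West: (11659/18011)²·(1−515/11659)·160.8/515 = 0.1250563
  → Var(ȳ_str) = 0.13246166.
Var(ȳ_srs) = (1 − 1926/18011)·265.5/1926 = 0.12310948.
deff = 0.13246166 / 0.12310948 = 1.0760.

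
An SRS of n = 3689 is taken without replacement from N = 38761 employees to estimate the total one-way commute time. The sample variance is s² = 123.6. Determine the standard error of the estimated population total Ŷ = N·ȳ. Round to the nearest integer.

6749

Var(Ŷ) = N²·Var(ȳ) = N²·(1 − n/N)·s²/n.
f = 3689/38761 = 0.09517298; Var(ȳ) = 0.90482702·123.6/3689 = 0.030316243.
Var(Ŷ) = 38761² · 0.030316243 = 4.5547582 × 10^7.
SE(Ŷ) = √(4.5547582 × 10^7) = 6749.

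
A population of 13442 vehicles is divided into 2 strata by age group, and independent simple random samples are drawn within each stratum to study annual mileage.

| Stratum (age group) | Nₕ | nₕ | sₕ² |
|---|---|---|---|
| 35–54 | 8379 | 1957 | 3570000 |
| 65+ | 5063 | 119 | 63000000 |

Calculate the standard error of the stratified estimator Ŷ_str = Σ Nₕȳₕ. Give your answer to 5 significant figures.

Var(Ŷ_str) = Σₕ Nₕ²(1 − fₕ)sₕ²/nₕ.
35–54: 8379²·(1 − 1957/8379)·3570000/1957 = 9.8161205 × 10^10.
65+: 5063²·(1 − 119/5063)·63000000/119 = 1.3251956 × 10^13.
Sum = 1.3350117 × 10^13.
SE = √(1.3350117 × 10^13) = 3.6538 × 10^6.

3.6538 × 10^6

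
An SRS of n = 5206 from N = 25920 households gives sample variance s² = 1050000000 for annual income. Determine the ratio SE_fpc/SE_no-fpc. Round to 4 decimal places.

0.8940

f = n/N = 5206/25920 = 0.20084877.
SE_no-fpc = √(s²/n) = 449.0995; SE_fpc = √((1−f)s²/n) = 401.47366.
Ratio = √(1−f) = 0.89395259.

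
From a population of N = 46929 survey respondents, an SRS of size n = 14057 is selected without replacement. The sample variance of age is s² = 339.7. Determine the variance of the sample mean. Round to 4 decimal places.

0.0169

Under SRS without replacement, Var(ȳ) = (1 − f)·s²/n with f = n/N = 14057/46929 = 0.29953760.
Var(ȳ) = (1 − 0.29953760)·339.7/14057 = 0.70046240·0.024165896 = 0.016927302.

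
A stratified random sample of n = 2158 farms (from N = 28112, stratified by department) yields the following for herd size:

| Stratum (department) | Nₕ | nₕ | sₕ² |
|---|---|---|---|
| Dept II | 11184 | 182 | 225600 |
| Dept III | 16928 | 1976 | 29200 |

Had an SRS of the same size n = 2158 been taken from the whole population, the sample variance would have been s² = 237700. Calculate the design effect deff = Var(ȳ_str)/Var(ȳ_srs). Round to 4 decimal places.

Var(ȳ_str) = Σ Wₕ²(1−fₕ)sₕ²/nₕ with Wₕ = Nₕ/28112:
  Dept II: (11184/28112)²·(1−182/11184)·225600/182 = 192.99809
  Dept III: (16928/28112)²·(1−1976/16928)·29200/1976 = 4.7327914
  → Var(ȳ_str) = 197.73088.
Var(ȳ_srs) = (1 − 2158/28112)·237700/2158 = 101.69282.
deff = 197.73088 / 101.69282 = 1.9444.

1.9444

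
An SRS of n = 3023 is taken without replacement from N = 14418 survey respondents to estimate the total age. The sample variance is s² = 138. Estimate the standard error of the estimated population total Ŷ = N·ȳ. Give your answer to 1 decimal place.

Var(Ŷ) = N²·Var(ȳ) = N²·(1 − n/N)·s²/n.
f = 3023/14418 = 0.20966847; Var(ȳ) = 0.79033153·138/3023 = 0.036078647.
Var(Ŷ) = 14418² · 0.036078647 = 7.4999831 × 10^6.
SE(Ŷ) = √(7.4999831 × 10^6) = 2738.6.

2738.6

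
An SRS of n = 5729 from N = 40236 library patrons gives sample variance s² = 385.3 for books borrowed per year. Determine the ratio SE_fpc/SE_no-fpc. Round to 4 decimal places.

f = n/N = 5729/40236 = 0.14238493.
SE_no-fpc = √(s²/n) = 0.25933438; SE_fpc = √((1−f)s²/n) = 0.24016311.
Ratio = √(1−f) = 0.92607509.

0.9261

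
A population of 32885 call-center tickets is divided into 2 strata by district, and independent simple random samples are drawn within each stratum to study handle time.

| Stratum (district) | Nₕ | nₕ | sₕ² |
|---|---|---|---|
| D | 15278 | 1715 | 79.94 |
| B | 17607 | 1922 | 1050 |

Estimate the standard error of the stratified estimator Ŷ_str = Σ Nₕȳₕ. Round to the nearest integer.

12670

Var(Ŷ_str) = Σₕ Nₕ²(1 − fₕ)sₕ²/nₕ.
D: 15278²·(1 − 1715/15278)·79.94/1715 = 9.6587803 × 10^6.
B: 17607²·(1 − 1922/17607)·1050/1922 = 1.5087101 × 10^8.
Sum = 1.6052979 × 10^8.
SE = √(1.6052979 × 10^8) = 12670.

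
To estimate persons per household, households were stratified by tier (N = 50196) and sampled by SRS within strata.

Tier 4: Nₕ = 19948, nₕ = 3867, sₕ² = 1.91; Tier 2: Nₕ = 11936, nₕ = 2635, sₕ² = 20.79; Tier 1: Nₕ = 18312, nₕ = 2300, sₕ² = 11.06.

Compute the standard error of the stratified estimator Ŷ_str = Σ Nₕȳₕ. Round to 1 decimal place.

Var(Ŷ_str) = Σₕ Nₕ²(1 − fₕ)sₕ²/nₕ.
Tier 4: 19948²·(1 − 3867/19948)·1.91/3867 = 158442.47.
Tier 2: 11936²·(1 − 2635/11936)·20.79/2635 = 875915.73.
Tier 1: 18312²·(1 − 2300/18312)·11.06/2300 = 1.409966 × 10^6.
Sum = 2.4443242 × 10^6.
SE = √(2.4443242 × 10^6) = 1563.4.

1563.4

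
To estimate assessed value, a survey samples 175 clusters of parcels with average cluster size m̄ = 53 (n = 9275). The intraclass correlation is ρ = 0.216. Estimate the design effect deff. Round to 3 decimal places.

deff = 1 + (53 − 1)·0.216 = 1 + 11.232 = 12.232.

12.232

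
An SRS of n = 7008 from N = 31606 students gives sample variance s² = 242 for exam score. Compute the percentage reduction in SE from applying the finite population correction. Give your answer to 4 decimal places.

f = n/N = 7008/31606 = 0.22173005.
SE_no-fpc = √(s²/n) = 0.18582778; SE_fpc = √((1−f)s²/n) = 0.16393654.
Ratio = √(1−f) = 0.88219609. Reduction = 100·(1 − 0.88219609) = 11.7804%.

11.7804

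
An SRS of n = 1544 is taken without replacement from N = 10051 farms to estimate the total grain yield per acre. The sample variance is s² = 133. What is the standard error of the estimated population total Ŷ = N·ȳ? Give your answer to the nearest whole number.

Var(Ŷ) = N²·Var(ȳ) = N²·(1 − n/N)·s²/n.
f = 1544/10051 = 0.15361656; Var(ȳ) = 0.84638344·133/1544 = 0.072907382.
Var(Ŷ) = 10051² · 0.072907382 = 7.3652934 × 10^6.
SE(Ŷ) = √(7.3652934 × 10^6) = 2714.

2714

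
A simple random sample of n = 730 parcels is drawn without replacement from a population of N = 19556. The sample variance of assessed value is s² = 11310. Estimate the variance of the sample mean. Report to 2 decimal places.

Under SRS without replacement, Var(ȳ) = (1 − f)·s²/n with f = n/N = 730/19556 = 0.03732870.
Var(ȳ) = (1 − 0.03732870)·11310/730 = 0.96267130·15.493151 = 14.914812.

14.91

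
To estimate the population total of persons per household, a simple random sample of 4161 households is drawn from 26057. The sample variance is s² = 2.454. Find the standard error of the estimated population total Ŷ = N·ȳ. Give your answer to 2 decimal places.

Var(Ŷ) = N²·Var(ȳ) = N²·(1 − n/N)·s²/n.
f = 4161/26057 = 0.15968838; Var(ȳ) = 0.84031162·2.454/4161 = 4.9558393 × 10^-4.
Var(Ŷ) = 26057² · (4.9558393 × 10^-4) = 336485.26.
SE(Ŷ) = √(336485.26) = 580.07.

580.07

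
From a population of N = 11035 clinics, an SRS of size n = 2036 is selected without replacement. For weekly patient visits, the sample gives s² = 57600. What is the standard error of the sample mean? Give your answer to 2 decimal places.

Under SRS without replacement, Var(ȳ) = (1 − f)·s²/n with f = n/N = 2036/11035 = 0.18450385.
Var(ȳ) = (1 − 0.18450385)·57600/2036 = 0.81549615·28.290766 = 23.071011.
SE(ȳ) = √(23.071011) = 4.80.

4.80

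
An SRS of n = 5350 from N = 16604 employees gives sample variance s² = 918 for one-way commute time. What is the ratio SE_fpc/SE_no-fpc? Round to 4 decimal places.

f = n/N = 5350/16604 = 0.32221152.
SE_no-fpc = √(s²/n) = 0.41423277; SE_fpc = √((1−f)s²/n) = 0.34102918.
Ratio = √(1−f) = 0.82327910.

0.8233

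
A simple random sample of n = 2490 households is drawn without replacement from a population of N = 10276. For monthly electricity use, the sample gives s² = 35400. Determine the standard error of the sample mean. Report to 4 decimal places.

3.2821

Under SRS without replacement, Var(ȳ) = (1 − f)·s²/n with f = n/N = 2490/10276 = 0.24231218.
Var(ȳ) = (1 − 0.24231218)·35400/2490 = 0.75768782·14.216867 = 10.771947.
SE(ȳ) = √(10.771947) = 3.2821.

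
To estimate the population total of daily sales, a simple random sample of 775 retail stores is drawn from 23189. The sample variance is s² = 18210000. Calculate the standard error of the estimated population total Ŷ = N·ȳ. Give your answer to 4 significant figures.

Var(Ŷ) = N²·Var(ȳ) = N²·(1 − n/N)·s²/n.
f = 775/23189 = 0.03342102; Var(ȳ) = 0.96657898·18210000/775 = 22711.488.
Var(Ŷ) = 23189² · 22711.488 = 1.2212642 × 10^13.
SE(Ŷ) = √(1.2212642 × 10^13) = 3.495 × 10^6.

3.495 × 10^6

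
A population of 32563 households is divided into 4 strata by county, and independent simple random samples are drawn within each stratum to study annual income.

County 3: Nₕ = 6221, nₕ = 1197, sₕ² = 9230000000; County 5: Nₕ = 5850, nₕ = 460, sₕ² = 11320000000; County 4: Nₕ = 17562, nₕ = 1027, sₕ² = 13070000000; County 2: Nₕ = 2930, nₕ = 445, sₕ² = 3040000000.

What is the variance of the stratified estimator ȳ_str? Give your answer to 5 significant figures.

Var(ȳ_str) = Σₕ Wₕ²(1 − fₕ)sₕ²/nₕ with Wₕ = Nₕ/N, N = 32563.
County 3: Wₕ = 0.19104505; term = 0.19104505²·(1 − 0.19241280)·9230000000/1197 = 227283.84.
County 5: Wₕ = 0.17965175; term = 0.17965175²·(1 − 0.07863248)·11320000000/460 = 731786.52.
County 4: Wₕ = 0.53932377; term = 0.53932377²·(1 − 0.05847853)·13070000000/1027 = 3.4852545 × 10^6.
County 2: Wₕ = 0.08997942; term = 0.08997942²·(1 − 0.15187713)·3040000000/445 = 46909.28.
Sum = 4.4912341 × 10^6.

4.4912 × 10^6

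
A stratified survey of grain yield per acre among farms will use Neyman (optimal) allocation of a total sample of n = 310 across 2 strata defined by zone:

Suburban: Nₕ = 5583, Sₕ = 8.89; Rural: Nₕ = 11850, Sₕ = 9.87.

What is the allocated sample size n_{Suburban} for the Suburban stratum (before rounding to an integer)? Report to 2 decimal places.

92.36

Neyman allocation: nₕ = n·NₕSₕ / Σⱼ NⱼSⱼ.
Σ NⱼSⱼ = 5583·8.89 + 11850·9.87 = 166592.37.
n_{Suburban} = 310·5583·8.89 / 166592.37 = 92.36.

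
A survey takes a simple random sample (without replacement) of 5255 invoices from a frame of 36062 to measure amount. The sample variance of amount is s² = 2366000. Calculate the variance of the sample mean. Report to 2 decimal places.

Under SRS without replacement, Var(ȳ) = (1 − f)·s²/n with f = n/N = 5255/36062 = 0.14572126.
Var(ȳ) = (1 − 0.14572126)·2366000/5255 = 0.85427874·450.23787 = 384.62864.

384.63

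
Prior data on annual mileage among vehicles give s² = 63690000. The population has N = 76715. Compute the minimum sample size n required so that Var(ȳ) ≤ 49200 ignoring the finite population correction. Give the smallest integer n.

1295

Without fpc, n₀ = s²/D = 63690000/49200 = 1294.5122.
Rounding up, n = 1295.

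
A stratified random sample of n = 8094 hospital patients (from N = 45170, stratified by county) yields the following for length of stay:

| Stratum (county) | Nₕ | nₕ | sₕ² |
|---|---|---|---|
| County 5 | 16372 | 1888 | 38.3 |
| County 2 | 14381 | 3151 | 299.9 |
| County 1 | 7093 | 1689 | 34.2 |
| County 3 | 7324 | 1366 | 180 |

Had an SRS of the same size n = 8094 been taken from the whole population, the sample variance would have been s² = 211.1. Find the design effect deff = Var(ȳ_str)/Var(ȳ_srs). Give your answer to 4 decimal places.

0.6115

Var(ȳ_str) = Σ Wₕ²(1−fₕ)sₕ²/nₕ with Wₕ = Nₕ/45170:
  County 5: (16372/45170)²·(1−1888/16372)·38.3/1888 = 0.0023576908
  County 2: (14381/45170)²·(1−3151/14381)·299.9/3151 = 0.0075334988
  County 1: (7093/45170)²·(1−1689/7093)·34.2/1689 = 3.8040093 × 10^-4
  County 3: (7324/45170)²·(1−1366/7324)·180/1366 = 0.0028181912
  → Var(ȳ_str) = 0.013089782.
Var(ȳ_srs) = (1 − 8094/45170)·211.1/8094 = 0.021407592.
deff = 0.013089782 / 0.021407592 = 0.6115.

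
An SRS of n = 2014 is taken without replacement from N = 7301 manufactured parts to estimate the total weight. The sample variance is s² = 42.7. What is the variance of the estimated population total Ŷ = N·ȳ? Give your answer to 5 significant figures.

Var(Ŷ) = N²·Var(ȳ) = N²·(1 − n/N)·s²/n.
f = 2014/7301 = 0.27585262; Var(ȳ) = 0.72414738·42.7/2014 = 0.015353075.
Var(Ŷ) = 7301² · 0.015353075 = 818389.54.

818390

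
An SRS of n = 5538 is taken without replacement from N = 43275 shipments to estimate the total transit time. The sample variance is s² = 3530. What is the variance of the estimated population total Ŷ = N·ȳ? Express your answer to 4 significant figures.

1.041 × 10^9

Var(Ŷ) = N²·Var(ȳ) = N²·(1 − n/N)·s²/n.
f = 5538/43275 = 0.12797227; Var(ȳ) = 0.87202773·3530/5538 = 0.55584288.
Var(Ŷ) = 43275² · 0.55584288 = 1.0409412 × 10^9.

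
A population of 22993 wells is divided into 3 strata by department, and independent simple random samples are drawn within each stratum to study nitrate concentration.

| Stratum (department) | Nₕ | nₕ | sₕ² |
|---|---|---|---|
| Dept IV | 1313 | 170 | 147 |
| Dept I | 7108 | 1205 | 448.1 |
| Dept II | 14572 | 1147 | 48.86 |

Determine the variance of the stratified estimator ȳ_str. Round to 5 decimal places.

Var(ȳ_str) = Σₕ Wₕ²(1 − fₕ)sₕ²/nₕ with Wₕ = Nₕ/N, N = 22993.
Dept IV: Wₕ = 0.05710434; term = 0.05710434²·(1 − 0.12947449)·147/170 = 0.0024546416.
Dept I: Wₕ = 0.30913756; term = 0.30913756²·(1 − 0.16952729)·448.1/1205 = 0.029513235.
Dept II: Wₕ = 0.63375810; term = 0.63375810²·(1 − 0.07871260)·48.86/1147 = 0.015762759.
Sum = 0.047730636.

0.04773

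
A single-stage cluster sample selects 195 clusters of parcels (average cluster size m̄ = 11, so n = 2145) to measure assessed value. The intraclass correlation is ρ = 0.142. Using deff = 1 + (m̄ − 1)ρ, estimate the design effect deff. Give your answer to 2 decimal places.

2.42

deff = 1 + (11 − 1)·0.142 = 1 + 1.42 = 2.42.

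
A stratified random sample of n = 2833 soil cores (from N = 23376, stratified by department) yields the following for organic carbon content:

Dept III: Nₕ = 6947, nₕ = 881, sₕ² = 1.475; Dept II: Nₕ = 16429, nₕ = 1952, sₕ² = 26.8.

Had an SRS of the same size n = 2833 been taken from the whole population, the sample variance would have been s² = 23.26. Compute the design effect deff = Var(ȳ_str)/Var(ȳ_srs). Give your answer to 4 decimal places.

0.8461

Var(ȳ_str) = Σ Wₕ²(1−fₕ)sₕ²/nₕ with Wₕ = Nₕ/23376:
  Dept III: (6947/23376)²·(1−881/6947)·1.475/881 = 1.2911462 × 10^-4
  Dept II: (16429/23376)²·(1−1952/16429)·26.8/1952 = 0.0059759133
  → Var(ȳ_str) = 0.0061050279.
Var(ȳ_srs) = (1 − 2833/23376)·23.26/2833 = 0.00721534.
deff = 0.0061050279 / 0.00721534 = 0.8461.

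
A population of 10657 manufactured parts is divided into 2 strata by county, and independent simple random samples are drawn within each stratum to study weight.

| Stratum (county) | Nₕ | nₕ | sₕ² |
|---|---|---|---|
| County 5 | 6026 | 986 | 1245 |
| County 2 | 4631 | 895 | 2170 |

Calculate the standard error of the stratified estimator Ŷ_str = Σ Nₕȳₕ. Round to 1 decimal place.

Var(Ŷ_str) = Σₕ Nₕ²(1 − fₕ)sₕ²/nₕ.
County 5: 6026²·(1 − 986/6026)·1245/986 = 3.8348828 × 10^7.
County 2: 4631²·(1 − 895/4631)·2170/895 = 4.1948685 × 10^7.
Sum = 8.0297513 × 10^7.
SE = √(8.0297513 × 10^7) = 8960.9.

8960.9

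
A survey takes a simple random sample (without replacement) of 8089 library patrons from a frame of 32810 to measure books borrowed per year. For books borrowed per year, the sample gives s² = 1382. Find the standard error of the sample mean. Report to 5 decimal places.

0.35879

Under SRS without replacement, Var(ȳ) = (1 − f)·s²/n with f = n/N = 8089/32810 = 0.24654069.
Var(ȳ) = (1 − 0.24654069)·1382/8089 = 0.75345931·0.1708493 = 0.128728.
SE(ȳ) = √(0.128728) = 0.35879.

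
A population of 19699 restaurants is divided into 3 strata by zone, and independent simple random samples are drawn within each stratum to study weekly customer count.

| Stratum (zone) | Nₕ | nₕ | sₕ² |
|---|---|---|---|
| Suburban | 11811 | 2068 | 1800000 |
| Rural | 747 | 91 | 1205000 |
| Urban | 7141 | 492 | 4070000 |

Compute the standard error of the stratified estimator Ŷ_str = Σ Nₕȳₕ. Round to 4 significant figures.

706700

Var(Ŷ_str) = Σₕ Nₕ²(1 − fₕ)sₕ²/nₕ.
Suburban: 11811²·(1 − 2068/11811)·1800000/2068 = 1.0016162 × 10^11.
Rural: 747²·(1 − 91/747)·1205000/91 = 6.4888853 × 10^9.
Urban: 7141²·(1 − 492/7141)·4070000/492 = 3.9277576 × 10^11.
Sum = 4.9942627 × 10^11.
SE = √(4.9942627 × 10^11) = 706700.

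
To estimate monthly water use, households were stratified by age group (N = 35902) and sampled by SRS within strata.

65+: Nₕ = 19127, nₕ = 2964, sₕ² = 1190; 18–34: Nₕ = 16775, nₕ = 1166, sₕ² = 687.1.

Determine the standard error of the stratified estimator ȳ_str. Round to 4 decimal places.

0.4648

Var(ȳ_str) = Σₕ Wₕ²(1 − fₕ)sₕ²/nₕ with Wₕ = Nₕ/N, N = 35902.
65+: Wₕ = 0.53275584; term = 0.53275584²·(1 − 0.15496419)·1190/2964 = 0.09629424.
18–34: Wₕ = 0.46724416; term = 0.46724416²·(1 − 0.06950820)·687.1/1166 = 0.1197076.
Sum = 0.21600184.
SE = √(0.21600184) = 0.4648.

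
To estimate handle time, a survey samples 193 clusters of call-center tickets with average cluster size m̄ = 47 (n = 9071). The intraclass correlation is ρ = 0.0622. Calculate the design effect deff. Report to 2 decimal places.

3.86

deff = 1 + (47 − 1)·0.0622 = 1 + 2.8612 = 3.8612.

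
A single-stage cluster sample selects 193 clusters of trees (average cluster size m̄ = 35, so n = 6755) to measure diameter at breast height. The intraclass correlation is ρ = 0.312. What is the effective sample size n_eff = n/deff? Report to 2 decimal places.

deff = 1 + (35 − 1)·0.312 = 1 + 10.608 = 11.608.
n_eff = 6755 / 11.608 = 581.93.

581.93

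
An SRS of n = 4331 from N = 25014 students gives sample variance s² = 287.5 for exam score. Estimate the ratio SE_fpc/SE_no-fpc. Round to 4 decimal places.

f = n/N = 4331/25014 = 0.17314304.
SE_no-fpc = √(s²/n) = 0.25764685; SE_fpc = √((1−f)s²/n) = 0.2342826.
Ratio = √(1−f) = 0.90931675.

0.9093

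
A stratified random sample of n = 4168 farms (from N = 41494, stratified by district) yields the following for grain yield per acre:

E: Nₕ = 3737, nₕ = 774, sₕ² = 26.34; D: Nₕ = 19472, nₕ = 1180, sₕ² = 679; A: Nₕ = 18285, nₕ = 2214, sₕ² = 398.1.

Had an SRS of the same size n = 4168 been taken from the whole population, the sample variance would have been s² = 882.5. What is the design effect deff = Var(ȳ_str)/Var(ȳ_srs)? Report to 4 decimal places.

Var(ȳ_str) = Σ Wₕ²(1−fₕ)sₕ²/nₕ with Wₕ = Nₕ/41494:
  E: (3737/41494)²·(1−774/3737)·26.34/774 = 2.1885625 × 10^-4
  D: (19472/41494)²·(1−1180/19472)·679/1180 = 0.1190389
  A: (18285/41494)²·(1−2214/18285)·398.1/2214 = 0.030688935
  → Var(ȳ_str) = 0.14994669.
Var(ȳ_srs) = (1 − 4168/41494)·882.5/4168 = 0.19046411.
deff = 0.14994669 / 0.19046411 = 0.7873.

0.7873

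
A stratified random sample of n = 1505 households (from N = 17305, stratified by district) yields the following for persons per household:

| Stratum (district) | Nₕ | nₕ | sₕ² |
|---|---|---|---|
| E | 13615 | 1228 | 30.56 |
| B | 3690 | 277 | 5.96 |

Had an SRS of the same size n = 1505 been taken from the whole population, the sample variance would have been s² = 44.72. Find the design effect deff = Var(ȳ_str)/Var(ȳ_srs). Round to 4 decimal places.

Var(ȳ_str) = Σ Wₕ²(1−fₕ)sₕ²/nₕ with Wₕ = Nₕ/17305:
  E: (13615/17305)²·(1−1228/13615)·30.56/1228 = 0.014015079
  B: (3690/17305)²·(1−277/3690)·5.96/277 = 9.0486947 × 10^-4
  → Var(ȳ_str) = 0.014919948.
Var(ȳ_srs) = (1 − 1505/17305)·44.72/1505 = 0.027130062.
deff = 0.014919948 / 0.027130062 = 0.5499.

0.5499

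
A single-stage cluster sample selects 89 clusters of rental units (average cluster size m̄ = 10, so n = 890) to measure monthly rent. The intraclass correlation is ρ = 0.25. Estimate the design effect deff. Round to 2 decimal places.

3.25

deff = 1 + (10 − 1)·0.25 = 1 + 2.25 = 3.25.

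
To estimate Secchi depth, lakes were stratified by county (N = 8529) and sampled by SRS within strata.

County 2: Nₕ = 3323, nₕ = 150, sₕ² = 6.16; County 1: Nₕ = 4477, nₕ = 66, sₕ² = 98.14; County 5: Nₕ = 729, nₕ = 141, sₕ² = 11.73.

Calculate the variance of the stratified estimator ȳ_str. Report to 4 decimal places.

Var(ȳ_str) = Σₕ Wₕ²(1 − fₕ)sₕ²/nₕ with Wₕ = Nₕ/N, N = 8529.
County 2: Wₕ = 0.38961191; term = 0.38961191²·(1 − 0.04513993)·6.16/150 = 0.005952421.
County 1: Wₕ = 0.52491500; term = 0.52491500²·(1 − 0.01474201)·98.14/66 = 0.40367332.
County 5: Wₕ = 0.08547309; term = 0.08547309²·(1 − 0.19341564)·11.73/141 = 4.9021605 × 10^-4.
Sum = 0.41011596.

0.4101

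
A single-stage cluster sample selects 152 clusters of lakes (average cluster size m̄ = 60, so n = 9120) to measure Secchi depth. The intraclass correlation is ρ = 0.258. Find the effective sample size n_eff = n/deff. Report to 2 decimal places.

deff = 1 + (60 − 1)·0.258 = 1 + 15.222 = 16.222.
n_eff = 9120 / 16.222 = 562.20.

562.20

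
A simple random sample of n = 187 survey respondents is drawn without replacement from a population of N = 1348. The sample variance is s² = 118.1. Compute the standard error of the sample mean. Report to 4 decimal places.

0.7375

Under SRS without replacement, Var(ȳ) = (1 − f)·s²/n with f = n/N = 187/1348 = 0.13872404.
Var(ȳ) = (1 − 0.13872404)·118.1/187 = 0.86127596·0.6315508 = 0.54393953.
SE(ȳ) = √(0.54393953) = 0.7375.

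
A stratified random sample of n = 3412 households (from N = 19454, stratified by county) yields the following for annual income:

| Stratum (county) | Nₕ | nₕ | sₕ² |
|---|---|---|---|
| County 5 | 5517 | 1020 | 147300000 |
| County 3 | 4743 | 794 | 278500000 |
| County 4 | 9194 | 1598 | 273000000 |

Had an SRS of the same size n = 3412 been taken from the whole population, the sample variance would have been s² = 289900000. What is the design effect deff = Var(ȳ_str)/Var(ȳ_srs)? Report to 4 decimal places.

0.8328

Var(ȳ_str) = Σ Wₕ²(1−fₕ)sₕ²/nₕ with Wₕ = Nₕ/19454:
  County 5: (5517/19454)²·(1−1020/5517)·147300000/1020 = 9466.9618
  County 3: (4743/19454)²·(1−794/4743)·278500000/794 = 17359.097
  County 4: (9194/19454)²·(1−1598/9194)·273000000/1598 = 31525.175
  → Var(ȳ_str) = 58351.234.
Var(ȳ_srs) = (1 − 3412/19454)·289900000/3412 = 70063.01.
deff = 58351.234 / 70063.01 = 0.8328.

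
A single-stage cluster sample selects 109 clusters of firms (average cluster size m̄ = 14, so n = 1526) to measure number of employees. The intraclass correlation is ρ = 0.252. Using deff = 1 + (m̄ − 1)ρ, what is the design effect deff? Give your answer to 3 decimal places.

4.276

deff = 1 + (14 − 1)·0.252 = 1 + 3.276 = 4.276.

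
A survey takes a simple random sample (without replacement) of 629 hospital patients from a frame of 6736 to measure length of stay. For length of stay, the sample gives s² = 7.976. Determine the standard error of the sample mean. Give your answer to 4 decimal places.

0.1072

Under SRS without replacement, Var(ȳ) = (1 − f)·s²/n with f = n/N = 629/6736 = 0.09337886.
Var(ȳ) = (1 − 0.09337886)·7.976/629 = 0.90662114·0.012680445 = 0.01149636.
SE(ȳ) = √(0.01149636) = 0.1072.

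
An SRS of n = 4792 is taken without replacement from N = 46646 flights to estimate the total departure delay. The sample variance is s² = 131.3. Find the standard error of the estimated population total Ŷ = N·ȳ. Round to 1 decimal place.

7313.9

Var(Ŷ) = N²·Var(ȳ) = N²·(1 − n/N)·s²/n.
f = 4792/46646 = 0.10273121; Var(ȳ) = 0.89726879·131.3/4792 = 0.024585015.
Var(Ŷ) = 46646² · 0.024585015 = 5.3493288 × 10^7.
SE(Ŷ) = √(5.3493288 × 10^7) = 7313.9.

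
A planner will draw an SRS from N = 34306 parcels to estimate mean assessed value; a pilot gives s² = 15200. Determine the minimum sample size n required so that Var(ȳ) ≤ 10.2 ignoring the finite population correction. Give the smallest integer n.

Without fpc, n₀ = s²/D = 15200/10.2 = 1490.1961.
Rounding up, n = 1491.

1491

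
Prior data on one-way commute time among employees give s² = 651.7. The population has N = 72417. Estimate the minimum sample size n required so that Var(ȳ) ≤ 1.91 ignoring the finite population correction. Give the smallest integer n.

342

Without fpc, n₀ = s²/D = 651.7/1.91 = 341.2042.
Rounding up, n = 342.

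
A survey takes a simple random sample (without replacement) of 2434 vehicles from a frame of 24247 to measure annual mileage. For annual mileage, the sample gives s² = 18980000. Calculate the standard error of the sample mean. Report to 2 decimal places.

Under SRS without replacement, Var(ȳ) = (1 − f)·s²/n with f = n/N = 2434/24247 = 0.10038355.
Var(ȳ) = (1 − 0.10038355)·18980000/2434 = 0.89961645·7797.8636 = 7015.0863.
SE(ȳ) = √(7015.0863) = 83.76.

83.76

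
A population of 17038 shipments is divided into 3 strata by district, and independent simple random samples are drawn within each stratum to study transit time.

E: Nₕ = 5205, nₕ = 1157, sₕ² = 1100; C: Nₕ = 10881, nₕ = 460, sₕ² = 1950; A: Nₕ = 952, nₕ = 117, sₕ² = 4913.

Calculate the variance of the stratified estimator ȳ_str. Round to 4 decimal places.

1.8398

Var(ȳ_str) = Σₕ Wₕ²(1 − fₕ)sₕ²/nₕ with Wₕ = Nₕ/N, N = 17038.
E: Wₕ = 0.30549360; term = 0.30549360²·(1 − 0.22228626)·1100/1157 = 0.069005441.
C: Wₕ = 0.63863129; term = 0.63863129²·(1 − 0.04227553)·1950/460 = 1.6558377.
A: Wₕ = 0.05587510; term = 0.05587510²·(1 − 0.12289916)·4913/117 = 0.11498656.
Sum = 1.8398297.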